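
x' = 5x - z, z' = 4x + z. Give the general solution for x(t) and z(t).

x(t) = -C_1e^(3t) - C_2te^(3t), z(t) = -2C_1e^(3t) - 2C_2te^(3t) + C_2e^(3t)

Coefficient matrix A = [[5, -1], [4, 1]].
Characteristic polynomial det(A - λI) = λ^2 - 6λ + 9 = 0.
Single eigenvalue λ = 3 with algebraic multiplicity 2.
Eigenvector v = (-1,-2); generalized eigenvector w with (A-λI)w=v is (0,1).
General solution: e^(3t)[C_1·v + C_2·(t·v + w)].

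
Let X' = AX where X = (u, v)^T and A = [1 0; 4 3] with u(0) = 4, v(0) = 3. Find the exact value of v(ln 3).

A = [[1,0],[4,3]]; eigenvalues λ = 1, 3.
Eigenvectors: (1,-2) for λ=1, (0,-1) for λ=3.
From the initial condition, c_1 = 4, c_2 = -11.
v(ln 3) = (4)(3^1)(-2) + (-11)(3^3)(-1) = 273.

273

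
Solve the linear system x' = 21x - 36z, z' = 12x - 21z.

Coefficient matrix A = [[21, -36], [12, -21]].
Characteristic polynomial det(A - λI) = λ^2 - 9 = 0.
Eigenvalues λ = -3, 3.
For λ=-3: (A-λI) row 1 is [24, -36], so an eigenvector is (3, 2).
For λ=3: (A-λI) row 1 is [18, -36], so an eigenvector is (-2, -1).
General solution: K_1e^(-3t)(3,2) + K_2e^(3t)(-2,-1).

x(t) = 3K_1e^(-3t) - 2K_2e^(3t), z(t) = 2K_1e^(-3t) - K_2e^(3t)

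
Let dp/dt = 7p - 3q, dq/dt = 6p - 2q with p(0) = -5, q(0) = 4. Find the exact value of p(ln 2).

A = [[7,-3],[6,-2]]; eigenvalues λ = 4, 1.
Eigenvectors: (1,1) for λ=4, (1,2) for λ=1.
From the initial condition, c_1 = -14, c_2 = 9.
p(ln 2) = (-14)(2^4)(1) + (9)(2^1)(1) = -206.

-206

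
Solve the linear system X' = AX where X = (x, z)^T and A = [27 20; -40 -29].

x(t) = -K_1e^(-t)sin(4t) + 2K_1e^(-t)cos(4t) + 2K_2e^(-t)sin(4t) + K_2e^(-t)cos(4t), z(t) = K_1e^(-t)sin(4t) - 3K_1e^(-t)cos(4t) - 3K_2e^(-t)sin(4t) - K_2e^(-t)cos(4t)

Coefficient matrix A = [[27, 20], [-40, -29]].
Characteristic polynomial det(A - λI) = λ^2 + 2λ + 17 = 0.
Eigenvalues λ = -1 ± 4i (complex conjugate pair).
For λ=-1+4i: an eigenvector is (2,-3) - i(-1,1) = (2 + i, -3 - i).
A real fundamental pair from Re and Im of e^((-1+4i)t)v: X_1 = e^(-t)(cos(4t)·(2,-3) + sin(4t)·(-1,1)), X_2 = e^(-t)(sin(4t)·(2,-3) - cos(4t)·(-1,1)).
General solution: K_1X_1 + K_2X_2.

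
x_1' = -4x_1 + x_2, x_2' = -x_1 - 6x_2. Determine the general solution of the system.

x_1(t) = -c_1e^(-5t) - c_2te^(-5t) - 3c_2e^(-5t), x_2(t) = c_1e^(-5t) + c_2te^(-5t) + 2c_2e^(-5t)

Coefficient matrix A = [[-4, 1], [-1, -6]].
Characteristic polynomial det(A - λI) = λ^2 + 10λ + 25 = 0.
Single eigenvalue λ = -5 with algebraic multiplicity 2.
Eigenvector v = (-1,1); generalized eigenvector w with (A-λI)w=v is (-3,2).
General solution: e^(-5t)[c_1·v + c_2·(t·v + w)].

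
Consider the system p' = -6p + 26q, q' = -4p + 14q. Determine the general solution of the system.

p(t) = 3C_1e^(4t)sin(2t) + 2C_1e^(4t)cos(2t) + 2C_2e^(4t)sin(2t) - 3C_2e^(4t)cos(2t), q(t) = C_1e^(4t)sin(2t) + C_1e^(4t)cos(2t) + C_2e^(4t)sin(2t) - C_2e^(4t)cos(2t)

Coefficient matrix A = [[-6, 26], [-4, 14]].
Characteristic polynomial det(A - λI) = λ^2 - 8λ + 20 = 0.
Eigenvalues λ = 4 ± 2i (complex conjugate pair).
For λ=4+2i: an eigenvector is (2,1) - i(3,1) = (2 - 3i, 1 - i).
A real fundamental pair from Re and Im of e^((4+2i)t)v: X_1 = e^(4t)(cos(2t)·(2,1) + sin(2t)·(3,1)), X_2 = e^(4t)(sin(2t)·(2,1) - cos(2t)·(3,1)).
General solution: C_1X_1 + C_2X_2.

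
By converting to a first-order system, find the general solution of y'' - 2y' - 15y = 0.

Let x_1 = y, x_2 = y'. Then x_1' = x_2 and x_2' = 15x_1 + 2x_2.
A = [[0,1],[15,2]]; det(A-λI) = λ^2 - 2λ - 15.
Eigenvalues λ = 5, -3 with eigenvectors (1,5), (1,-3).

y(t) = C_1e^(5t) + C_2e^(-3t)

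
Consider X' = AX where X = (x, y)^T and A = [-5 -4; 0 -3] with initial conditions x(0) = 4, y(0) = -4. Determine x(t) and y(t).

Coefficient matrix A = [[-5, -4], [0, -3]].
Characteristic polynomial det(A - λI) = λ^2 + 8λ + 15 = 0.
Eigenvalues λ = -3, -5.
For λ=-3: (A-λI) row 1 is [-2, -4], so an eigenvector is (2, -1).
For λ=-5: (A-λI) row 1 is [0, -4], so an eigenvector is (1, 0).
General solution: K_1e^(-3t)(2,-1) + K_2e^(-5t)(1,0).
Applying x(0)=4, y(0)=-4 gives K_1=4, K_2=-4.

x(t) = 8e^(-3t) - 4e^(-5t), y(t) = -4e^(-3t)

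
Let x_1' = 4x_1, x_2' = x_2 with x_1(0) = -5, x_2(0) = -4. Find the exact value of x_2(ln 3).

A = [[4,0],[0,1]]; eigenvalues λ = 1, 4.
Eigenvectors: (0,1) for λ=1, (-1,0) for λ=4.
From the initial condition, c_1 = -4, c_2 = 5.
x_2(ln 3) = (-4)(3^1)(1) + (5)(3^4)(0) = -12.

-12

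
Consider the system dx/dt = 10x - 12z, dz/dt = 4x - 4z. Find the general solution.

x(t) = -3K_1e^(2t) - 2K_2e^(4t), z(t) = -2K_1e^(2t) - K_2e^(4t)

Coefficient matrix A = [[10, -12], [4, -4]].
Characteristic polynomial det(A - λI) = λ^2 - 6λ + 8 = 0.
Eigenvalues λ = 2, 4.
For λ=2: (A-λI) row 1 is [8, -12], so an eigenvector is (-3, -2).
For λ=4: (A-λI) row 1 is [6, -12], so an eigenvector is (-2, -1).
General solution: K_1e^(2t)(-3,-2) + K_2e^(4t)(-2,-1).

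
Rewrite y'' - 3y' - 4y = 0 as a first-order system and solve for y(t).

Let x_1 = y, x_2 = y'. Then x_1' = x_2 and x_2' = 4x_1 + 3x_2.
A = [[0,1],[4,3]]; det(A-λI) = λ^2 - 3λ - 4.
Eigenvalues λ = 4, -1 with eigenvectors (1,4), (1,-1).

y(t) = c_1e^(4t) + c_2e^(-t)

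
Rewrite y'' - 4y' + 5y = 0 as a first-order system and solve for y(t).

y(t) = c_1e^(2t)cos(t) + c_2e^(2t)sin(t)

Let x_1 = y, x_2 = y'. Then x_1' = x_2 and x_2' = -5x_1 + 4x_2.
A = [[0,1],[-5,4]]; det(A-λI) = λ^2 - 4λ + 5.
Eigenvalues λ = 2 ± i.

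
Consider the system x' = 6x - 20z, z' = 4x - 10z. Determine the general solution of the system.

Coefficient matrix A = [[6, -20], [4, -10]].
Characteristic polynomial det(A - λI) = λ^2 + 4λ + 20 = 0.
Eigenvalues λ = -2 ± 4i (complex conjugate pair).
For λ=-2+4i: an eigenvector is (1,0) - i(2,1) = (1 - 2i, 0 - i).
A real fundamental pair from Re and Im of e^((-2+4i)t)v: X_1 = e^(-2t)(cos(4t)·(1,0) + sin(4t)·(2,1)), X_2 = e^(-2t)(sin(4t)·(1,0) - cos(4t)·(2,1)).
General solution: K_1X_1 + K_2X_2.

x(t) = 2K_1e^(-2t)sin(4t) + K_1e^(-2t)cos(4t) + K_2e^(-2t)sin(4t) - 2K_2e^(-2t)cos(4t), z(t) = K_1e^(-2t)sin(4t) - K_2e^(-2t)cos(4t)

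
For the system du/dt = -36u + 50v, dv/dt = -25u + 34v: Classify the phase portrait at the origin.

A = [[-36,50],[-25,34]]; det(A-λI) = λ^2 + 2λ + 26.
λ = -1 ± 5i: negative real part.

stable spiral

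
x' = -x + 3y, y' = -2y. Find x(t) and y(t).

x(t) = -K_1e^(-t) - 3K_2e^(-2t), y(t) = K_2e^(-2t)

Coefficient matrix A = [[-1, 3], [0, -2]].
Characteristic polynomial det(A - λI) = λ^2 + 3λ + 2 = 0.
Eigenvalues λ = -1, -2.
For λ=-1: (A-λI) row 1 is [0, 3], so an eigenvector is (-1, 0).
For λ=-2: (A-λI) row 1 is [1, 3], so an eigenvector is (-3, 1).
General solution: K_1e^(-t)(-1,0) + K_2e^(-2t)(-3,1).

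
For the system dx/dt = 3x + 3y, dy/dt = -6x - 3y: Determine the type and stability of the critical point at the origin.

center

A = [[3,3],[-6,-3]]; det(A-λI) = λ^2 + 9.
λ = 0 ± 3i: zero real part.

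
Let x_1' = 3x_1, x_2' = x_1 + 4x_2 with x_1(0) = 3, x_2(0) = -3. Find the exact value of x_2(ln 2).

-24

A = [[3,0],[1,4]]; eigenvalues λ = 4, 3.
Eigenvectors: (0,1) for λ=4, (-1,1) for λ=3.
From the initial condition, c_1 = 0, c_2 = -3.
x_2(ln 2) = (0)(2^4)(1) + (-3)(2^3)(1) = -24.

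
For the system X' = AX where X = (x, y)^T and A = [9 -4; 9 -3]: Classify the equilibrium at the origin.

unstable improper node

A = [[9,-4],[9,-3]]; det(A-λI) = λ^2 - 6λ + 9.
repeated λ = 3 with a single eigenvector.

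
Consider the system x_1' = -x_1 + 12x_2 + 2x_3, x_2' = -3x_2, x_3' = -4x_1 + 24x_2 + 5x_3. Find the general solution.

Coefficient matrix A = [[-1, 12, 2], [0, -3, 0], [-4, 24, 5]].
det(A - λI) = 0 gives eigenvalues λ = 3, 1, -3.
For λ=3: eigenvector (1,0,2).
For λ=1: eigenvector (-1,0,-1).
For λ=-3: eigenvector (-2,1,-4).
General solution: C_1e^(3t)(1,0,2) + C_2e^(t)(-1,0,-1) + C_3e^(-3t)(-2,1,-4).

x_1(t) = C_1e^(3t) - C_2e^(t) - 2C_3e^(-3t), x_2(t) = C_3e^(-3t), x_3(t) = 2C_1e^(3t) - C_2e^(t) - 4C_3e^(-3t)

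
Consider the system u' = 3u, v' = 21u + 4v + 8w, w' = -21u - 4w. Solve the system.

Coefficient matrix A = [[3, 0, 0], [21, 4, 8], [-21, 0, -4]].
det(A - λI) = 0 gives eigenvalues λ = 3, 4, -4.
For λ=3: eigenvector (1,3,-3).
For λ=4: eigenvector (0,1,0).
For λ=-4: eigenvector (0,-1,1).
General solution: C_1e^(3t)(1,3,-3) + C_2e^(4t)(0,1,0) + C_3e^(-4t)(0,-1,1).

u(t) = C_1e^(3t), v(t) = 3C_1e^(3t) + C_2e^(4t) - C_3e^(-4t), w(t) = -3C_1e^(3t) + C_3e^(-4t)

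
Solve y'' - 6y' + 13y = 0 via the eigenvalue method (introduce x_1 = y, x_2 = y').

y(t) = c_1e^(3t)cos(2t) + c_2e^(3t)sin(2t)

Let x_1 = y, x_2 = y'. Then x_1' = x_2 and x_2' = -13x_1 + 6x_2.
A = [[0,1],[-13,6]]; det(A-λI) = λ^2 - 6λ + 13.
Eigenvalues λ = 3 ± 2i.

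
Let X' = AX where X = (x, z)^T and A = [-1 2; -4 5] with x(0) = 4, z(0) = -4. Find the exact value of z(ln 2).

-104

A = [[-1,2],[-4,5]]; eigenvalues λ = 3, 1.
Eigenvectors: (1,2) for λ=3, (1,1) for λ=1.
From the initial condition, c_1 = -8, c_2 = 12.
z(ln 2) = (-8)(2^3)(2) + (12)(2^1)(1) = -104.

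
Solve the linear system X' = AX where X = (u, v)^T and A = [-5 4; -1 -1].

Coefficient matrix A = [[-5, 4], [-1, -1]].
Characteristic polynomial det(A - λI) = λ^2 + 6λ + 9 = 0.
Single eigenvalue λ = -3 with algebraic multiplicity 2.
Eigenvector v = (-2,-1); generalized eigenvector w with (A-λI)w=v is (1,0).
General solution: e^(-3t)[K_1·v + K_2·(t·v + w)].

u(t) = -2K_1e^(-3t) - 2K_2te^(-3t) + K_2e^(-3t), v(t) = -K_1e^(-3t) - K_2te^(-3t)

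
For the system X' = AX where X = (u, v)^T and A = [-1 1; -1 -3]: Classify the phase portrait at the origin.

stable improper node

A = [[-1,1],[-1,-3]]; det(A-λI) = λ^2 + 4λ + 4.
repeated λ = -2 with a single eigenvector.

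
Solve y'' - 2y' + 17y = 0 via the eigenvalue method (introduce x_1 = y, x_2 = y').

Let x_1 = y, x_2 = y'. Then x_1' = x_2 and x_2' = -17x_1 + 2x_2.
A = [[0,1],[-17,2]]; det(A-λI) = λ^2 - 2λ + 17.
Eigenvalues λ = 1 ± 4i.

y(t) = K_1e^(t)cos(4t) + K_2e^(t)sin(4t)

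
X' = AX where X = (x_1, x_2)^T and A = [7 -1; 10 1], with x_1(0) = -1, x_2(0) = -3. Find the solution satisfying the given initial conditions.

x_1(t) = -e^(4t)cos(t), x_2(t) = -e^(4t)sin(t) - 3e^(4t)cos(t)

Coefficient matrix A = [[7, -1], [10, 1]].
Characteristic polynomial det(A - λI) = λ^2 - 8λ + 17 = 0.
Eigenvalues λ = 4 ± i (complex conjugate pair).
For λ=4+i: an eigenvector is (0,-1) - i(1,3) = (0 - i, -1 - 3i).
A real fundamental pair from Re and Im of e^((4+i)t)v: X_1 = e^(4t)(cos(t)·(0,-1) + sin(t)·(1,3)), X_2 = e^(4t)(sin(t)·(0,-1) - cos(t)·(1,3)).
General solution: c_1X_1 + c_2X_2.
Applying x_1(0)=-1, x_2(0)=-3 gives c_1=0, c_2=1.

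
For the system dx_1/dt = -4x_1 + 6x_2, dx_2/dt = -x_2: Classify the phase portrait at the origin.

A = [[-4,6],[0,-1]]; det(A-λI) = λ^2 + 5λ + 4.
λ = -4, -1: both negative.

stable node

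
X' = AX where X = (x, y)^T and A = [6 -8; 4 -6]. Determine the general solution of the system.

Coefficient matrix A = [[6, -8], [4, -6]].
Characteristic polynomial det(A - λI) = λ^2 - 4 = 0.
Eigenvalues λ = -2, 2.
For λ=-2: (A-λI) row 1 is [8, -8], so an eigenvector is (1, 1).
For λ=2: (A-λI) row 1 is [4, -8], so an eigenvector is (-2, -1).
General solution: K_1e^(-2t)(1,1) + K_2e^(2t)(-2,-1).

x(t) = K_1e^(-2t) - 2K_2e^(2t), y(t) = K_1e^(-2t) - K_2e^(2t)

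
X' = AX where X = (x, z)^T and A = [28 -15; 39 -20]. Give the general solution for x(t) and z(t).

Coefficient matrix A = [[28, -15], [39, -20]].
Characteristic polynomial det(A - λI) = λ^2 - 8λ + 25 = 0.
Eigenvalues λ = 4 ± 3i (complex conjugate pair).
For λ=4+3i: an eigenvector is (-1,-2) - i(2,3) = (-1 - 2i, -2 - 3i).
A real fundamental pair from Re and Im of e^((4+3i)t)v: X_1 = e^(4t)(cos(3t)·(-1,-2) + sin(3t)·(2,3)), X_2 = e^(4t)(sin(3t)·(-1,-2) - cos(3t)·(2,3)).
General solution: C_1X_1 + C_2X_2.

x(t) = 2C_1e^(4t)sin(3t) - C_1e^(4t)cos(3t) - C_2e^(4t)sin(3t) - 2C_2e^(4t)cos(3t), z(t) = 3C_1e^(4t)sin(3t) - 2C_1e^(4t)cos(3t) - 2C_2e^(4t)sin(3t) - 3C_2e^(4t)cos(3t)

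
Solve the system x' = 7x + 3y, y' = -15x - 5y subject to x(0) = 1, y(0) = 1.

Coefficient matrix A = [[7, 3], [-15, -5]].
Characteristic polynomial det(A - λI) = λ^2 - 2λ + 10 = 0.
Eigenvalues λ = 1 ± 3i (complex conjugate pair).
For λ=1+3i: an eigenvector is (1,-2) - i(0,-1) = (1, -2 + i).
A real fundamental pair from Re and Im of e^((1+3i)t)v: X_1 = e^(t)(cos(3t)·(1,-2) + sin(3t)·(0,-1)), X_2 = e^(t)(sin(3t)·(1,-2) - cos(3t)·(0,-1)).
General solution: C_1X_1 + C_2X_2.
Applying x(0)=1, y(0)=1 gives C_1=1, C_2=3.

x(t) = 3e^(t)sin(3t) + e^(t)cos(3t), y(t) = -7e^(t)sin(3t) + e^(t)cos(3t)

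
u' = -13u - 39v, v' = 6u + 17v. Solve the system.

Coefficient matrix A = [[-13, -39], [6, 17]].
Characteristic polynomial det(A - λI) = λ^2 - 4λ + 13 = 0.
Eigenvalues λ = 2 ± 3i (complex conjugate pair).
For λ=2+3i: an eigenvector is (3,-1) - i(-2,1) = (3 + 2i, -1 - i).
A real fundamental pair from Re and Im of e^((2+3i)t)v: X_1 = e^(2t)(cos(3t)·(3,-1) + sin(3t)·(-2,1)), X_2 = e^(2t)(sin(3t)·(3,-1) - cos(3t)·(-2,1)).
General solution: c_1X_1 + c_2X_2.

u(t) = -2c_1e^(2t)sin(3t) + 3c_1e^(2t)cos(3t) + 3c_2e^(2t)sin(3t) + 2c_2e^(2t)cos(3t), v(t) = c_1e^(2t)sin(3t) - c_1e^(2t)cos(3t) - c_2e^(2t)sin(3t) - c_2e^(2t)cos(3t)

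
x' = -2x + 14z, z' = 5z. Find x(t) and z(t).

x(t) = K_1e^(-2t) + 2K_2e^(5t), z(t) = K_2e^(5t)

Coefficient matrix A = [[-2, 14], [0, 5]].
Characteristic polynomial det(A - λI) = λ^2 - 3λ - 10 = 0.
Eigenvalues λ = -2, 5.
For λ=-2: (A-λI) row 1 is [0, 14], so an eigenvector is (1, 0).
For λ=5: (A-λI) row 1 is [-7, 14], so an eigenvector is (2, 1).
General solution: K_1e^(-2t)(1,0) + K_2e^(5t)(2,1).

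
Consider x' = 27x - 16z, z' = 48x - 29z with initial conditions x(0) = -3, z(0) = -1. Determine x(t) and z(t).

x(t) = -10e^(3t) + 7e^(-5t), z(t) = -15e^(3t) + 14e^(-5t)

Coefficient matrix A = [[27, -16], [48, -29]].
Characteristic polynomial det(A - λI) = λ^2 + 2λ - 15 = 0.
Eigenvalues λ = -5, 3.
For λ=-5: (A-λI) row 1 is [32, -16], so an eigenvector is (1, 2).
For λ=3: (A-λI) row 1 is [24, -16], so an eigenvector is (2, 3).
General solution: c_1e^(-5t)(1,2) + c_2e^(3t)(2,3).
Applying x(0)=-3, z(0)=-1 gives c_1=7, c_2=-5.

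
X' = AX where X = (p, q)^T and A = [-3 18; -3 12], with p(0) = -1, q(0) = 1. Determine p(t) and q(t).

p(t) = 8e^(6t) - 9e^(3t), q(t) = 4e^(6t) - 3e^(3t)

Coefficient matrix A = [[-3, 18], [-3, 12]].
Characteristic polynomial det(A - λI) = λ^2 - 9λ + 18 = 0.
Eigenvalues λ = 6, 3.
For λ=6: (A-λI) row 1 is [-9, 18], so an eigenvector is (-2, -1).
For λ=3: (A-λI) row 1 is [-6, 18], so an eigenvector is (-3, -1).
General solution: K_1e^(6t)(-2,-1) + K_2e^(3t)(-3,-1).
Applying p(0)=-1, q(0)=1 gives K_1=-4, K_2=3.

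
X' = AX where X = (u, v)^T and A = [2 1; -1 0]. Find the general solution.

Coefficient matrix A = [[2, 1], [-1, 0]].
Characteristic polynomial det(A - λI) = λ^2 - 2λ + 1 = 0.
Single eigenvalue λ = 1 with algebraic multiplicity 2.
Eigenvector v = (1,-1); generalized eigenvector w with (A-λI)w=v is (3,-2).
General solution: e^(t)[K_1·v + K_2·(t·v + w)].

u(t) = K_1e^(t) + K_2te^(t) + 3K_2e^(t), v(t) = -K_1e^(t) - K_2te^(t) - 2K_2e^(t)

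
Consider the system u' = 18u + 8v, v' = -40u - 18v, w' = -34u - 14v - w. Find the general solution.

u(t) = -2C_1e^(-2t) + C_2e^(2t), v(t) = 5C_1e^(-2t) - 2C_2e^(2t), w(t) = 2C_1e^(-2t) - 2C_2e^(2t) + C_3e^(-t)

Coefficient matrix A = [[18, 8, 0], [-40, -18, 0], [-34, -14, -1]].
det(A - λI) = 0 gives eigenvalues λ = -2, 2, -1.
For λ=-2: eigenvector (-2,5,2).
For λ=2: eigenvector (1,-2,-2).
For λ=-1: eigenvector (0,0,1).
General solution: C_1e^(-2t)(-2,5,2) + C_2e^(2t)(1,-2,-2) + C_3e^(-t)(0,0,1).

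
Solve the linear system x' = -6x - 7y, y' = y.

x(t) = C_1e^(t) + C_2e^(-6t), y(t) = -C_1e^(t)

Coefficient matrix A = [[-6, -7], [0, 1]].
Characteristic polynomial det(A - λI) = λ^2 + 5λ - 6 = 0.
Eigenvalues λ = 1, -6.
For λ=1: (A-λI) row 1 is [-7, -7], so an eigenvector is (1, -1).
For λ=-6: (A-λI) row 1 is [0, -7], so an eigenvector is (1, 0).
General solution: C_1e^(t)(1,-1) + C_2e^(-6t)(1,0).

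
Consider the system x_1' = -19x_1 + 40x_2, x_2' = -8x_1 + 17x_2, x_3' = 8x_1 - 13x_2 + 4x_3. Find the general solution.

Coefficient matrix A = [[-19, 40, 0], [-8, 17, 0], [8, -13, 4]].
det(A - λI) = 0 gives eigenvalues λ = -3, 4, 1.
For λ=-3: eigenvector (5,2,-2).
For λ=4: eigenvector (0,0,1).
For λ=1: eigenvector (2,1,-1).
General solution: c_1e^(-3t)(5,2,-2) + c_2e^(4t)(0,0,1) + c_3e^(t)(2,1,-1).

x_1(t) = 5c_1e^(-3t) + 2c_3e^(t), x_2(t) = 2c_1e^(-3t) + c_3e^(t), x_3(t) = -2c_1e^(-3t) + c_2e^(4t) - c_3e^(t)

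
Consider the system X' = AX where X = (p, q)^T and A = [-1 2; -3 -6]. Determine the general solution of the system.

p(t) = -2C_1e^(-4t) - C_2e^(-3t), q(t) = 3C_1e^(-4t) + C_2e^(-3t)

Coefficient matrix A = [[-1, 2], [-3, -6]].
Characteristic polynomial det(A - λI) = λ^2 + 7λ + 12 = 0.
Eigenvalues λ = -4, -3.
For λ=-4: (A-λI) row 1 is [3, 2], so an eigenvector is (-2, 3).
For λ=-3: (A-λI) row 1 is [2, 2], so an eigenvector is (-1, 1).
General solution: C_1e^(-4t)(-2,3) + C_2e^(-3t)(-1,1).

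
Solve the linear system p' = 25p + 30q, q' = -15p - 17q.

p(t) = 3c_1e^(4t)sin(3t) - c_1e^(4t)cos(3t) - c_2e^(4t)sin(3t) - 3c_2e^(4t)cos(3t), q(t) = -2c_1e^(4t)sin(3t) + c_1e^(4t)cos(3t) + c_2e^(4t)sin(3t) + 2c_2e^(4t)cos(3t)

Coefficient matrix A = [[25, 30], [-15, -17]].
Characteristic polynomial det(A - λI) = λ^2 - 8λ + 25 = 0.
Eigenvalues λ = 4 ± 3i (complex conjugate pair).
For λ=4+3i: an eigenvector is (-1,1) - i(3,-2) = (-1 - 3i, 1 + 2i).
A real fundamental pair from Re and Im of e^((4+3i)t)v: X_1 = e^(4t)(cos(3t)·(-1,1) + sin(3t)·(3,-2)), X_2 = e^(4t)(sin(3t)·(-1,1) - cos(3t)·(3,-2)).
General solution: c_1X_1 + c_2X_2.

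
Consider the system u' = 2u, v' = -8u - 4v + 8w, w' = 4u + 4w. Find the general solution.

Coefficient matrix A = [[2, 0, 0], [-8, -4, 8], [4, 0, 4]].
det(A - λI) = 0 gives eigenvalues λ = 2, -4, 4.
For λ=2: eigenvector (1,-4,-2).
For λ=-4: eigenvector (0,1,0).
For λ=4: eigenvector (0,1,1).
General solution: c_1e^(2t)(1,-4,-2) + c_2e^(-4t)(0,1,0) + c_3e^(4t)(0,1,1).

u(t) = c_1e^(2t), v(t) = -4c_1e^(2t) + c_2e^(-4t) + c_3e^(4t), w(t) = -2c_1e^(2t) + c_3e^(4t)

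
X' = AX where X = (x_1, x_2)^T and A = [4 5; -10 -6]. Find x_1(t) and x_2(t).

x_1(t) = -c_1e^(-t)cos(5t) - c_2e^(-t)sin(5t), x_2(t) = c_1e^(-t)sin(5t) + c_1e^(-t)cos(5t) + c_2e^(-t)sin(5t) - c_2e^(-t)cos(5t)

Coefficient matrix A = [[4, 5], [-10, -6]].
Characteristic polynomial det(A - λI) = λ^2 + 2λ + 26 = 0.
Eigenvalues λ = -1 ± 5i (complex conjugate pair).
For λ=-1+5i: an eigenvector is (-1,1) - i(0,1) = (-1, 1 - i).
A real fundamental pair from Re and Im of e^((-1+5i)t)v: X_1 = e^(-t)(cos(5t)·(-1,1) + sin(5t)·(0,1)), X_2 = e^(-t)(sin(5t)·(-1,1) - cos(5t)·(0,1)).
General solution: c_1X_1 + c_2X_2.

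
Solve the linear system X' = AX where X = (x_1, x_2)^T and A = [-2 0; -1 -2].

x_1(t) = C_2e^(-2t), x_2(t) = -C_1e^(-2t) - C_2te^(-2t) - 3C_2e^(-2t)

Coefficient matrix A = [[-2, 0], [-1, -2]].
Characteristic polynomial det(A - λI) = λ^2 + 4λ + 4 = 0.
Single eigenvalue λ = -2 with algebraic multiplicity 2.
Eigenvector v = (0,-1); generalized eigenvector w with (A-λI)w=v is (1,-3).
General solution: e^(-2t)[C_1·v + C_2·(t·v + w)].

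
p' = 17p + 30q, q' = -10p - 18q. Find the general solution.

Coefficient matrix A = [[17, 30], [-10, -18]].
Characteristic polynomial det(A - λI) = λ^2 + λ - 6 = 0.
Eigenvalues λ = 2, -3.
For λ=2: (A-λI) row 1 is [15, 30], so an eigenvector is (-2, 1).
For λ=-3: (A-λI) row 1 is [20, 30], so an eigenvector is (3, -2).
General solution: C_1e^(2t)(-2,1) + C_2e^(-3t)(3,-2).

p(t) = -2C_1e^(2t) + 3C_2e^(-3t), q(t) = C_1e^(2t) - 2C_2e^(-3t)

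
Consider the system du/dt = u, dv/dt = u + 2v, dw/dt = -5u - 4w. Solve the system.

Coefficient matrix A = [[1, 0, 0], [1, 2, 0], [-5, 0, -4]].
det(A - λI) = 0 gives eigenvalues λ = 1, 2, -4.
For λ=1: eigenvector (1,-1,-1).
For λ=2: eigenvector (0,1,0).
For λ=-4: eigenvector (0,0,1).
General solution: C_1e^(t)(1,-1,-1) + C_2e^(2t)(0,1,0) + C_3e^(-4t)(0,0,1).

u(t) = C_1e^(t), v(t) = -C_1e^(t) + C_2e^(2t), w(t) = -C_1e^(t) + C_3e^(-4t)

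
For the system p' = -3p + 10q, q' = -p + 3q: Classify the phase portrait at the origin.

A = [[-3,10],[-1,3]]; det(A-λI) = λ^2 + 1.
λ = 0 ± i: zero real part.

center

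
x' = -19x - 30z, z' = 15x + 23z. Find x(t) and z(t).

Coefficient matrix A = [[-19, -30], [15, 23]].
Characteristic polynomial det(A - λI) = λ^2 - 4λ + 13 = 0.
Eigenvalues λ = 2 ± 3i (complex conjugate pair).
For λ=2+3i: an eigenvector is (-3,2) - i(1,-1) = (-3 - i, 2 + i).
A real fundamental pair from Re and Im of e^((2+3i)t)v: X_1 = e^(2t)(cos(3t)·(-3,2) + sin(3t)·(1,-1)), X_2 = e^(2t)(sin(3t)·(-3,2) - cos(3t)·(1,-1)).
General solution: c_1X_1 + c_2X_2.

x(t) = c_1e^(2t)sin(3t) - 3c_1e^(2t)cos(3t) - 3c_2e^(2t)sin(3t) - c_2e^(2t)cos(3t), z(t) = -c_1e^(2t)sin(3t) + 2c_1e^(2t)cos(3t) + 2c_2e^(2t)sin(3t) + c_2e^(2t)cos(3t)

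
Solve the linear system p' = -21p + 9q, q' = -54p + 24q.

Coefficient matrix A = [[-21, 9], [-54, 24]].
Characteristic polynomial det(A - λI) = λ^2 - 3λ - 18 = 0.
Eigenvalues λ = -3, 6.
For λ=-3: (A-λI) row 1 is [-18, 9], so an eigenvector is (1, 2).
For λ=6: (A-λI) row 1 is [-27, 9], so an eigenvector is (1, 3).
General solution: K_1e^(-3t)(1,2) + K_2e^(6t)(1,3).

p(t) = K_1e^(-3t) + K_2e^(6t), q(t) = 2K_1e^(-3t) + 3K_2e^(6t)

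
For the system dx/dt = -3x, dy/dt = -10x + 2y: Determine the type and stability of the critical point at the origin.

saddle

A = [[-3,0],[-10,2]]; det(A-λI) = λ^2 + λ - 6.
λ = -3, 2: opposite signs.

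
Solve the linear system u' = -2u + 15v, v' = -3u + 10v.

Coefficient matrix A = [[-2, 15], [-3, 10]].
Characteristic polynomial det(A - λI) = λ^2 - 8λ + 25 = 0.
Eigenvalues λ = 4 ± 3i (complex conjugate pair).
For λ=4+3i: an eigenvector is (-2,-1) - i(-1,0) = (-2 + i, -1).
A real fundamental pair from Re and Im of e^((4+3i)t)v: X_1 = e^(4t)(cos(3t)·(-2,-1) + sin(3t)·(-1,0)), X_2 = e^(4t)(sin(3t)·(-2,-1) - cos(3t)·(-1,0)).
General solution: C_1X_1 + C_2X_2.

u(t) = -C_1e^(4t)sin(3t) - 2C_1e^(4t)cos(3t) - 2C_2e^(4t)sin(3t) + C_2e^(4t)cos(3t), v(t) = -C_1e^(4t)cos(3t) - C_2e^(4t)sin(3t)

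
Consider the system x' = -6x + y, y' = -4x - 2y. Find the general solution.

x(t) = -c_1e^(-4t) - c_2te^(-4t) + c_2e^(-4t), y(t) = -2c_1e^(-4t) - 2c_2te^(-4t) + c_2e^(-4t)

Coefficient matrix A = [[-6, 1], [-4, -2]].
Characteristic polynomial det(A - λI) = λ^2 + 8λ + 16 = 0.
Single eigenvalue λ = -4 with algebraic multiplicity 2.
Eigenvector v = (-1,-2); generalized eigenvector w with (A-λI)w=v is (1,1).
General solution: e^(-4t)[c_1·v + c_2·(t·v + w)].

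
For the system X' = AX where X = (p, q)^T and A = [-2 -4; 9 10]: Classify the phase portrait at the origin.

A = [[-2,-4],[9,10]]; det(A-λI) = λ^2 - 8λ + 16.
repeated λ = 4 with a single eigenvector.

unstable improper node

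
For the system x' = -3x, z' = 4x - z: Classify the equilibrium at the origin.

A = [[-3,0],[4,-1]]; det(A-λI) = λ^2 + 4λ + 3.
λ = -1, -3: both negative.

stable node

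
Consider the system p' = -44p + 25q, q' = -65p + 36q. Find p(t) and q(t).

p(t) = -C_1e^(-4t)sin(5t) + 2C_1e^(-4t)cos(5t) + 2C_2e^(-4t)sin(5t) + C_2e^(-4t)cos(5t), q(t) = -2C_1e^(-4t)sin(5t) + 3C_1e^(-4t)cos(5t) + 3C_2e^(-4t)sin(5t) + 2C_2e^(-4t)cos(5t)

Coefficient matrix A = [[-44, 25], [-65, 36]].
Characteristic polynomial det(A - λI) = λ^2 + 8λ + 41 = 0.
Eigenvalues λ = -4 ± 5i (complex conjugate pair).
For λ=-4+5i: an eigenvector is (2,3) - i(-1,-2) = (2 + i, 3 + 2i).
A real fundamental pair from Re and Im of e^((-4+5i)t)v: X_1 = e^(-4t)(cos(5t)·(2,3) + sin(5t)·(-1,-2)), X_2 = e^(-4t)(sin(5t)·(2,3) - cos(5t)·(-1,-2)).
General solution: C_1X_1 + C_2X_2.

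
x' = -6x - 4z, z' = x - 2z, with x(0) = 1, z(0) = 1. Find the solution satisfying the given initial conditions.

x(t) = -6te^(-4t) + e^(-4t), z(t) = 3te^(-4t) + e^(-4t)

Coefficient matrix A = [[-6, -4], [1, -2]].
Characteristic polynomial det(A - λI) = λ^2 + 8λ + 16 = 0.
Single eigenvalue λ = -4 with algebraic multiplicity 2.
Eigenvector v = (-2,1); generalized eigenvector w with (A-λI)w=v is (1,0).
General solution: e^(-4t)[C_1·v + C_2·(t·v + w)].
Applying x(0)=1, z(0)=1 gives C_1=1, C_2=3.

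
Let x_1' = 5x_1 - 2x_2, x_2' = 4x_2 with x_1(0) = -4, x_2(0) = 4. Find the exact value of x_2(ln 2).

64

A = [[5,-2],[0,4]]; eigenvalues λ = 5, 4.
Eigenvectors: (1,0) for λ=5, (-2,-1) for λ=4.
From the initial condition, c_1 = -12, c_2 = -4.
x_2(ln 2) = (-12)(2^5)(0) + (-4)(2^4)(-1) = 64.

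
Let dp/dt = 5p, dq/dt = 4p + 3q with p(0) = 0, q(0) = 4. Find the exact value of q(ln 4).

A = [[5,0],[4,3]]; eigenvalues λ = 5, 3.
Eigenvectors: (1,2) for λ=5, (0,-1) for λ=3.
From the initial condition, c_1 = 0, c_2 = -4.
q(ln 4) = (0)(4^5)(2) + (-4)(4^3)(-1) = 256.

256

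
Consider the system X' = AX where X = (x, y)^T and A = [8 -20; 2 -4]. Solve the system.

Coefficient matrix A = [[8, -20], [2, -4]].
Characteristic polynomial det(A - λI) = λ^2 - 4λ + 8 = 0.
Eigenvalues λ = 2 ± 2i (complex conjugate pair).
For λ=2+2i: an eigenvector is (3,1) - i(-1,0) = (3 + i, 1).
A real fundamental pair from Re and Im of e^((2+2i)t)v: X_1 = e^(2t)(cos(2t)·(3,1) + sin(2t)·(-1,0)), X_2 = e^(2t)(sin(2t)·(3,1) - cos(2t)·(-1,0)).
General solution: K_1X_1 + K_2X_2.

x(t) = -K_1e^(2t)sin(2t) + 3K_1e^(2t)cos(2t) + 3K_2e^(2t)sin(2t) + K_2e^(2t)cos(2t), y(t) = K_1e^(2t)cos(2t) + K_2e^(2t)sin(2t)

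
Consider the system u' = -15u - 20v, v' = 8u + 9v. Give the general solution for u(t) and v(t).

u(t) = -2K_1e^(-3t)sin(4t) - K_1e^(-3t)cos(4t) - K_2e^(-3t)sin(4t) + 2K_2e^(-3t)cos(4t), v(t) = K_1e^(-3t)sin(4t) + K_1e^(-3t)cos(4t) + K_2e^(-3t)sin(4t) - K_2e^(-3t)cos(4t)

Coefficient matrix A = [[-15, -20], [8, 9]].
Characteristic polynomial det(A - λI) = λ^2 + 6λ + 25 = 0.
Eigenvalues λ = -3 ± 4i (complex conjugate pair).
For λ=-3+4i: an eigenvector is (-1,1) - i(-2,1) = (-1 + 2i, 1 - i).
A real fundamental pair from Re and Im of e^((-3+4i)t)v: X_1 = e^(-3t)(cos(4t)·(-1,1) + sin(4t)·(-2,1)), X_2 = e^(-3t)(sin(4t)·(-1,1) - cos(4t)·(-2,1)).
General solution: K_1X_1 + K_2X_2.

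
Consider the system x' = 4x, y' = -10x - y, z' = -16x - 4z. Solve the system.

Coefficient matrix A = [[4, 0, 0], [-10, -1, 0], [-16, 0, -4]].
det(A - λI) = 0 gives eigenvalues λ = 4, -4, -1.
For λ=4: eigenvector (1,-2,-2).
For λ=-4: eigenvector (0,0,1).
For λ=-1: eigenvector (0,1,0).
General solution: C_1e^(4t)(1,-2,-2) + C_2e^(-4t)(0,0,1) + C_3e^(-t)(0,1,0).

x(t) = C_1e^(4t), y(t) = -2C_1e^(4t) + C_3e^(-t), z(t) = -2C_1e^(4t) + C_2e^(-4t)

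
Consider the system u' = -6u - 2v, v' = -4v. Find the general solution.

Coefficient matrix A = [[-6, -2], [0, -4]].
Characteristic polynomial det(A - λI) = λ^2 + 10λ + 24 = 0.
Eigenvalues λ = -6, -4.
For λ=-6: (A-λI) row 1 is [0, -2], so an eigenvector is (1, 0).
For λ=-4: (A-λI) row 1 is [-2, -2], so an eigenvector is (1, -1).
General solution: K_1e^(-6t)(1,0) + K_2e^(-4t)(1,-1).

u(t) = K_1e^(-6t) + K_2e^(-4t), v(t) = -K_2e^(-4t)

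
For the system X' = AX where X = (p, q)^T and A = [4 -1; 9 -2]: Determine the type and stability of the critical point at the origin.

unstable improper node

A = [[4,-1],[9,-2]]; det(A-λI) = λ^2 - 2λ + 1.
repeated λ = 1 with a single eigenvector.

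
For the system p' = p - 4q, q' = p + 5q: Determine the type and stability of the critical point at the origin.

unstable improper node

A = [[1,-4],[1,5]]; det(A-λI) = λ^2 - 6λ + 9.
repeated λ = 3 with a single eigenvector.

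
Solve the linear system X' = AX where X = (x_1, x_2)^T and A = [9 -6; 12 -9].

x_1(t) = c_1e^(-3t) - c_2e^(3t), x_2(t) = 2c_1e^(-3t) - c_2e^(3t)

Coefficient matrix A = [[9, -6], [12, -9]].
Characteristic polynomial det(A - λI) = λ^2 - 9 = 0.
Eigenvalues λ = -3, 3.
For λ=-3: (A-λI) row 1 is [12, -6], so an eigenvector is (1, 2).
For λ=3: (A-λI) row 1 is [6, -6], so an eigenvector is (-1, -1).
General solution: c_1e^(-3t)(1,2) + c_2e^(3t)(-1,-1).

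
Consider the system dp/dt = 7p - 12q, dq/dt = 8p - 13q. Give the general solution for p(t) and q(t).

Coefficient matrix A = [[7, -12], [8, -13]].
Characteristic polynomial det(A - λI) = λ^2 + 6λ + 5 = 0.
Eigenvalues λ = -5, -1.
For λ=-5: (A-λI) row 1 is [12, -12], so an eigenvector is (1, 1).
For λ=-1: (A-λI) row 1 is [8, -12], so an eigenvector is (3, 2).
General solution: K_1e^(-5t)(1,1) + K_2e^(-t)(3,2).

p(t) = K_1e^(-5t) + 3K_2e^(-t), q(t) = K_1e^(-5t) + 2K_2e^(-t)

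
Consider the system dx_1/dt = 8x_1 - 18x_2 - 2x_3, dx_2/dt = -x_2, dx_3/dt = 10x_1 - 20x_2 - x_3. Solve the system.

Coefficient matrix A = [[8, -18, -2], [0, -1, 0], [10, -20, -1]].
det(A - λI) = 0 gives eigenvalues λ = -1, 4, 3.
For λ=-1: eigenvector (2,1,0).
For λ=4: eigenvector (1,0,2).
For λ=3: eigenvector (2,0,5).
General solution: C_1e^(-t)(2,1,0) + C_2e^(4t)(1,0,2) + C_3e^(3t)(2,0,5).

x_1(t) = 2C_1e^(-t) + C_2e^(4t) + 2C_3e^(3t), x_2(t) = C_1e^(-t), x_3(t) = 2C_2e^(4t) + 5C_3e^(3t)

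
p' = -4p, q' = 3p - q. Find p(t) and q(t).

Coefficient matrix A = [[-4, 0], [3, -1]].
Characteristic polynomial det(A - λI) = λ^2 + 5λ + 4 = 0.
Eigenvalues λ = -4, -1.
For λ=-4: (A-λI) row 2 is [3, 3], so an eigenvector is (-1, 1).
For λ=-1: (A-λI) row 1 is [-3, 0], so an eigenvector is (0, 1).
General solution: K_1e^(-4t)(-1,1) + K_2e^(-t)(0,1).

p(t) = -K_1e^(-4t), q(t) = K_1e^(-4t) + K_2e^(-t)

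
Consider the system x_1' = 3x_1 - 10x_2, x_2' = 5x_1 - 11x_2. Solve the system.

Coefficient matrix A = [[3, -10], [5, -11]].
Characteristic polynomial det(A - λI) = λ^2 + 8λ + 17 = 0.
Eigenvalues λ = -4 ± i (complex conjugate pair).
For λ=-4+i: an eigenvector is (-1,-1) - i(3,2) = (-1 - 3i, -1 - 2i).
A real fundamental pair from Re and Im of e^((-4+i)t)v: X_1 = e^(-4t)(cos(t)·(-1,-1) + sin(t)·(3,2)), X_2 = e^(-4t)(sin(t)·(-1,-1) - cos(t)·(3,2)).
General solution: c_1X_1 + c_2X_2.

x_1(t) = 3c_1e^(-4t)sin(t) - c_1e^(-4t)cos(t) - c_2e^(-4t)sin(t) - 3c_2e^(-4t)cos(t), x_2(t) = 2c_1e^(-4t)sin(t) - c_1e^(-4t)cos(t) - c_2e^(-4t)sin(t) - 2c_2e^(-4t)cos(t)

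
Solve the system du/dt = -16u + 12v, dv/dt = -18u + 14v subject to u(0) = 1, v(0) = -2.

Coefficient matrix A = [[-16, 12], [-18, 14]].
Characteristic polynomial det(A - λI) = λ^2 + 2λ - 8 = 0.
Eigenvalues λ = -4, 2.
For λ=-4: (A-λI) row 1 is [-12, 12], so an eigenvector is (1, 1).
For λ=2: (A-λI) row 1 is [-18, 12], so an eigenvector is (-2, -3).
General solution: c_1e^(-4t)(1,1) + c_2e^(2t)(-2,-3).
Applying u(0)=1, v(0)=-2 gives c_1=7, c_2=3.

u(t) = -6e^(2t) + 7e^(-4t), v(t) = -9e^(2t) + 7e^(-4t)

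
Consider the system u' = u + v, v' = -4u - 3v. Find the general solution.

Coefficient matrix A = [[1, 1], [-4, -3]].
Characteristic polynomial det(A - λI) = λ^2 + 2λ + 1 = 0.
Single eigenvalue λ = -1 with algebraic multiplicity 2.
Eigenvector v = (-1,2); generalized eigenvector w with (A-λI)w=v is (1,-3).
General solution: e^(-t)[K_1·v + K_2·(t·v + w)].

u(t) = -K_1e^(-t) - K_2te^(-t) + K_2e^(-t), v(t) = 2K_1e^(-t) + 2K_2te^(-t) - 3K_2e^(-t)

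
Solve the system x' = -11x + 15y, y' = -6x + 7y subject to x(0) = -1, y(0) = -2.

Coefficient matrix A = [[-11, 15], [-6, 7]].
Characteristic polynomial det(A - λI) = λ^2 + 4λ + 13 = 0.
Eigenvalues λ = -2 ± 3i (complex conjugate pair).
For λ=-2+3i: an eigenvector is (-1,-1) - i(-2,-1) = (-1 + 2i, -1 + i).
A real fundamental pair from Re and Im of e^((-2+3i)t)v: X_1 = e^(-2t)(cos(3t)·(-1,-1) + sin(3t)·(-2,-1)), X_2 = e^(-2t)(sin(3t)·(-1,-1) - cos(3t)·(-2,-1)).
General solution: c_1X_1 + c_2X_2.
Applying x(0)=-1, y(0)=-2 gives c_1=3, c_2=1.

x(t) = -7e^(-2t)sin(3t) - e^(-2t)cos(3t), y(t) = -4e^(-2t)sin(3t) - 2e^(-2t)cos(3t)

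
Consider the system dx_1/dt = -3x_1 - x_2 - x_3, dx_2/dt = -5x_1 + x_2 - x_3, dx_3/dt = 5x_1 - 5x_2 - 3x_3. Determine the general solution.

Coefficient matrix A = [[-3, -1, -1], [-5, 1, -1], [5, -5, -3]].
det(A - λI) = 0 gives eigenvalues λ = -4, 2, -3.
For λ=-4: eigenvector (1,1,0).
For λ=2: eigenvector (0,1,-1).
For λ=-3: eigenvector (-1,-1,1).
General solution: c_1e^(-4t)(1,1,0) + c_2e^(2t)(0,1,-1) + c_3e^(-3t)(-1,-1,1).

x_1(t) = c_1e^(-4t) - c_3e^(-3t), x_2(t) = c_1e^(-4t) + c_2e^(2t) - c_3e^(-3t), x_3(t) = -c_2e^(2t) + c_3e^(-3t)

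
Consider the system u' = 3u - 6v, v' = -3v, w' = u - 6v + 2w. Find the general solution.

u(t) = c_2e^(-3t) + c_3e^(3t), v(t) = c_2e^(-3t), w(t) = c_1e^(2t) + c_2e^(-3t) + c_3e^(3t)

Coefficient matrix A = [[3, -6, 0], [0, -3, 0], [1, -6, 2]].
det(A - λI) = 0 gives eigenvalues λ = 2, -3, 3.
For λ=2: eigenvector (0,0,1).
For λ=-3: eigenvector (1,1,1).
For λ=3: eigenvector (1,0,1).
General solution: c_1e^(2t)(0,0,1) + c_2e^(-3t)(1,1,1) + c_3e^(3t)(1,0,1).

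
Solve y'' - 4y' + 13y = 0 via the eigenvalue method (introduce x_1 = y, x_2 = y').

y(t) = c_1e^(2t)cos(3t) + c_2e^(2t)sin(3t)

Let x_1 = y, x_2 = y'. Then x_1' = x_2 and x_2' = -13x_1 + 4x_2.
A = [[0,1],[-13,4]]; det(A-λI) = λ^2 - 4λ + 13.
Eigenvalues λ = 2 ± 3i.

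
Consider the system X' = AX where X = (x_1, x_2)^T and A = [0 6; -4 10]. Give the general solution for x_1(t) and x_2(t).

x_1(t) = 3K_1e^(4t) + K_2e^(6t), x_2(t) = 2K_1e^(4t) + K_2e^(6t)

Coefficient matrix A = [[0, 6], [-4, 10]].
Characteristic polynomial det(A - λI) = λ^2 - 10λ + 24 = 0.
Eigenvalues λ = 4, 6.
For λ=4: (A-λI) row 1 is [-4, 6], so an eigenvector is (3, 2).
For λ=6: (A-λI) row 1 is [-6, 6], so an eigenvector is (1, 1).
General solution: K_1e^(4t)(3,2) + K_2e^(6t)(1,1).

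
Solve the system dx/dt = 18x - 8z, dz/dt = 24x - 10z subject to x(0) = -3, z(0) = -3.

x(t) = -6e^(6t) + 3e^(2t), z(t) = -9e^(6t) + 6e^(2t)

Coefficient matrix A = [[18, -8], [24, -10]].
Characteristic polynomial det(A - λI) = λ^2 - 8λ + 12 = 0.
Eigenvalues λ = 2, 6.
For λ=2: (A-λI) row 1 is [16, -8], so an eigenvector is (1, 2).
For λ=6: (A-λI) row 1 is [12, -8], so an eigenvector is (-2, -3).
General solution: C_1e^(2t)(1,2) + C_2e^(6t)(-2,-3).
Applying x(0)=-3, z(0)=-3 gives C_1=3, C_2=3.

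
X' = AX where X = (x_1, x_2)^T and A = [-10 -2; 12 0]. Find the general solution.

Coefficient matrix A = [[-10, -2], [12, 0]].
Characteristic polynomial det(A - λI) = λ^2 + 10λ + 24 = 0.
Eigenvalues λ = -4, -6.
For λ=-4: (A-λI) row 1 is [-6, -2], so an eigenvector is (1, -3).
For λ=-6: (A-λI) row 1 is [-4, -2], so an eigenvector is (-1, 2).
General solution: K_1e^(-4t)(1,-3) + K_2e^(-6t)(-1,2).

x_1(t) = K_1e^(-4t) - K_2e^(-6t), x_2(t) = -3K_1e^(-4t) + 2K_2e^(-6t)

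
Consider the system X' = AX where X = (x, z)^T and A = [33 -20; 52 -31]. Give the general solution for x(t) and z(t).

x(t) = 2C_1e^(t)sin(4t) - C_1e^(t)cos(4t) - C_2e^(t)sin(4t) - 2C_2e^(t)cos(4t), z(t) = 3C_1e^(t)sin(4t) - 2C_1e^(t)cos(4t) - 2C_2e^(t)sin(4t) - 3C_2e^(t)cos(4t)

Coefficient matrix A = [[33, -20], [52, -31]].
Characteristic polynomial det(A - λI) = λ^2 - 2λ + 17 = 0.
Eigenvalues λ = 1 ± 4i (complex conjugate pair).
For λ=1+4i: an eigenvector is (-1,-2) - i(2,3) = (-1 - 2i, -2 - 3i).
A real fundamental pair from Re and Im of e^((1+4i)t)v: X_1 = e^(t)(cos(4t)·(-1,-2) + sin(4t)·(2,3)), X_2 = e^(t)(sin(4t)·(-1,-2) - cos(4t)·(2,3)).
General solution: C_1X_1 + C_2X_2.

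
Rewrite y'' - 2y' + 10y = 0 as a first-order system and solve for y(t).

Let x_1 = y, x_2 = y'. Then x_1' = x_2 and x_2' = -10x_1 + 2x_2.
A = [[0,1],[-10,2]]; det(A-λI) = λ^2 - 2λ + 10.
Eigenvalues λ = 1 ± 3i.

y(t) = C_1e^(t)cos(3t) + C_2e^(t)sin(3t)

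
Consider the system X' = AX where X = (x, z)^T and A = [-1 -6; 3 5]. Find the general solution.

x(t) = -c_1e^(2t)sin(3t) + c_1e^(2t)cos(3t) + c_2e^(2t)sin(3t) + c_2e^(2t)cos(3t), z(t) = c_1e^(2t)sin(3t) - c_2e^(2t)cos(3t)

Coefficient matrix A = [[-1, -6], [3, 5]].
Characteristic polynomial det(A - λI) = λ^2 - 4λ + 13 = 0.
Eigenvalues λ = 2 ± 3i (complex conjugate pair).
For λ=2+3i: an eigenvector is (1,0) - i(-1,1) = (1 + i, 0 - i).
A real fundamental pair from Re and Im of e^((2+3i)t)v: X_1 = e^(2t)(cos(3t)·(1,0) + sin(3t)·(-1,1)), X_2 = e^(2t)(sin(3t)·(1,0) - cos(3t)·(-1,1)).
General solution: c_1X_1 + c_2X_2.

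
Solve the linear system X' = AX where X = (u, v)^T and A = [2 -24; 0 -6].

Coefficient matrix A = [[2, -24], [0, -6]].
Characteristic polynomial det(A - λI) = λ^2 + 4λ - 12 = 0.
Eigenvalues λ = 2, -6.
For λ=2: (A-λI) row 1 is [0, -24], so an eigenvector is (1, 0).
For λ=-6: (A-λI) row 1 is [8, -24], so an eigenvector is (-3, -1).
General solution: K_1e^(2t)(1,0) + K_2e^(-6t)(-3,-1).

u(t) = K_1e^(2t) - 3K_2e^(-6t), v(t) = -K_2e^(-6t)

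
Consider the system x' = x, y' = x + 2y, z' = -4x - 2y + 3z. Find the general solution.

x(t) = c_1e^(t), y(t) = -c_1e^(t) + c_3e^(2t), z(t) = c_1e^(t) + c_2e^(3t) + 2c_3e^(2t)

Coefficient matrix A = [[1, 0, 0], [1, 2, 0], [-4, -2, 3]].
det(A - λI) = 0 gives eigenvalues λ = 1, 3, 2.
For λ=1: eigenvector (1,-1,1).
For λ=3: eigenvector (0,0,1).
For λ=2: eigenvector (0,1,2).
General solution: c_1e^(t)(1,-1,1) + c_2e^(3t)(0,0,1) + c_3e^(2t)(0,1,2).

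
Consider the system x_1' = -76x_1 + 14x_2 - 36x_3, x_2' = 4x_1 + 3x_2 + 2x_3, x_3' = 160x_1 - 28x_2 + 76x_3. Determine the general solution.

x_1(t) = 2K_1e^(3t) + K_2e^(-4t) - K_3e^(4t), x_2(t) = K_1e^(3t) + 2K_3e^(4t), x_3(t) = -4K_1e^(3t) - 2K_2e^(-4t) + 3K_3e^(4t)

Coefficient matrix A = [[-76, 14, -36], [4, 3, 2], [160, -28, 76]].
det(A - λI) = 0 gives eigenvalues λ = 3, -4, 4.
For λ=3: eigenvector (2,1,-4).
For λ=-4: eigenvector (1,0,-2).
For λ=4: eigenvector (-1,2,3).
General solution: K_1e^(3t)(2,1,-4) + K_2e^(-4t)(1,0,-2) + K_3e^(4t)(-1,2,3).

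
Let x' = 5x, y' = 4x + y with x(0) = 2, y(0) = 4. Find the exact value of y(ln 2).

68

A = [[5,0],[4,1]]; eigenvalues λ = 5, 1.
Eigenvectors: (1,1) for λ=5, (0,-1) for λ=1.
From the initial condition, c_1 = 2, c_2 = -2.
y(ln 2) = (2)(2^5)(1) + (-2)(2^1)(-1) = 68.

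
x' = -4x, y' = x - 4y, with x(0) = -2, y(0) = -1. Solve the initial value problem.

x(t) = -2e^(-4t), y(t) = -2te^(-4t) - e^(-4t)

Coefficient matrix A = [[-4, 0], [1, -4]].
Characteristic polynomial det(A - λI) = λ^2 + 8λ + 16 = 0.
Single eigenvalue λ = -4 with algebraic multiplicity 2.
Eigenvector v = (0,-1); generalized eigenvector w with (A-λI)w=v is (-1,3).
General solution: e^(-4t)[c_1·v + c_2·(t·v + w)].
Applying x(0)=-2, y(0)=-1 gives c_1=7, c_2=2.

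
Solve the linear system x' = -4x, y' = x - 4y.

x(t) = K_2e^(-4t), y(t) = K_1e^(-4t) + K_2te^(-4t) - 3K_2e^(-4t)

Coefficient matrix A = [[-4, 0], [1, -4]].
Characteristic polynomial det(A - λI) = λ^2 + 8λ + 16 = 0.
Single eigenvalue λ = -4 with algebraic multiplicity 2.
Eigenvector v = (0,1); generalized eigenvector w with (A-λI)w=v is (1,-3).
General solution: e^(-4t)[K_1·v + K_2·(t·v + w)].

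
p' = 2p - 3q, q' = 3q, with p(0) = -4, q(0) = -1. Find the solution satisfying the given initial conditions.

Coefficient matrix A = [[2, -3], [0, 3]].
Characteristic polynomial det(A - λI) = λ^2 - 5λ + 6 = 0.
Eigenvalues λ = 3, 2.
For λ=3: (A-λI) row 1 is [-1, -3], so an eigenvector is (3, -1).
For λ=2: (A-λI) row 1 is [0, -3], so an eigenvector is (1, 0).
General solution: c_1e^(3t)(3,-1) + c_2e^(2t)(1,0).
Applying p(0)=-4, q(0)=-1 gives c_1=1, c_2=-7.

p(t) = 3e^(3t) - 7e^(2t), q(t) = -e^(3t)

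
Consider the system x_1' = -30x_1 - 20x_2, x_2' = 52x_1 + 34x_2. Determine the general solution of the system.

x_1(t) = -2K_1e^(2t)sin(4t) - K_1e^(2t)cos(4t) - K_2e^(2t)sin(4t) + 2K_2e^(2t)cos(4t), x_2(t) = 3K_1e^(2t)sin(4t) + 2K_1e^(2t)cos(4t) + 2K_2e^(2t)sin(4t) - 3K_2e^(2t)cos(4t)

Coefficient matrix A = [[-30, -20], [52, 34]].
Characteristic polynomial det(A - λI) = λ^2 - 4λ + 20 = 0.
Eigenvalues λ = 2 ± 4i (complex conjugate pair).
For λ=2+4i: an eigenvector is (-1,2) - i(-2,3) = (-1 + 2i, 2 - 3i).
A real fundamental pair from Re and Im of e^((2+4i)t)v: X_1 = e^(2t)(cos(4t)·(-1,2) + sin(4t)·(-2,3)), X_2 = e^(2t)(sin(4t)·(-1,2) - cos(4t)·(-2,3)).
General solution: K_1X_1 + K_2X_2.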